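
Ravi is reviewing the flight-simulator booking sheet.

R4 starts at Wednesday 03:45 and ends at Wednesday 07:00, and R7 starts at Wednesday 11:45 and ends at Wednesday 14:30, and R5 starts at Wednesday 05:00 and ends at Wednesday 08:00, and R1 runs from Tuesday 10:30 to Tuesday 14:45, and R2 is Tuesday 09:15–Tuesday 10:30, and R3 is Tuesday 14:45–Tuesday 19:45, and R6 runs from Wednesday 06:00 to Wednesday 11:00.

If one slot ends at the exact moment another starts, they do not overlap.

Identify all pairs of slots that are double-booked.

Sorted by start: R2, R1, R3, R4, R5, R6, R7.
R1 starts exactly when R2 ends (back-to-back, no overlap), so R2 has no further overlaps.
R3 starts exactly when R1 ends (back-to-back, no overlap), so R1 has no further overlaps.
R4 starts after R3 ends, so R3 has no further overlaps.
R5 starts before R4 ends → R4 and R5 overlap.
R6 starts before R4 ends → R4 and R6 overlap.
R7 starts after R4 ends.
R6 starts before R5 ends → R5 and R6 overlap.
R7 starts after R5 ends.
R7 starts after R6 ends.

R4 & R5, R4 & R6, R5 & R6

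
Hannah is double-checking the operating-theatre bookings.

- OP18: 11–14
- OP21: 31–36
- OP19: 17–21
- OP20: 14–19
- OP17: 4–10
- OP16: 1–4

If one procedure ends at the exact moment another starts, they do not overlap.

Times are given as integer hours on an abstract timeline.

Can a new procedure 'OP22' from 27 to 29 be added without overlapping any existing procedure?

OP16: ends 4 at or before OP22 starts 27 → clear.
OP17: ends 10 at or before OP22 starts 27 → clear.
OP18: ends 14 at or before OP22 starts 27 → clear.
OP20: ends 19 at or before OP22 starts 27 → clear.
OP19: ends 21 at or before OP22 starts 27 → clear.
OP21: starts 31 at or after OP22 ends 29 → clear.

Yes — the slot is free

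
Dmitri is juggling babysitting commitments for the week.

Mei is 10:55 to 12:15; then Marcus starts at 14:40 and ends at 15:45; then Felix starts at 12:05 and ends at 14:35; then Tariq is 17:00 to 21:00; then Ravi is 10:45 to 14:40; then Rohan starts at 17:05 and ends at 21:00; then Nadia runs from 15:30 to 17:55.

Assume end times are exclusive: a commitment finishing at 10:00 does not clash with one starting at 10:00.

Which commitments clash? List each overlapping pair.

Felix & Mei, Felix & Ravi, Marcus & Nadia, Mei & Ravi, Nadia & Rohan, Nadia & Tariq, Rohan & Tariq

Sorted by start: Ravi, Mei, Felix, Marcus, Nadia, Tariq, Rohan.
Mei starts before Ravi ends → Ravi and Mei overlap.
Felix starts before Ravi ends → Ravi and Felix overlap.
Marcus starts exactly when Ravi ends (back-to-back, no overlap); Ravi is clear from here.
Felix starts before Mei ends → Mei and Felix overlap.
Marcus starts after Mei ends; Mei is clear from here.
Marcus starts after Felix ends; Felix is clear from here.
Nadia starts before Marcus ends → Marcus and Nadia overlap.
Tariq starts after Marcus ends; Marcus is clear from here.
Tariq starts before Nadia ends → Nadia and Tariq overlap.
Rohan starts before Nadia ends → Nadia and Rohan overlap.
Rohan starts before Tariq ends → Tariq and Rohan overlap.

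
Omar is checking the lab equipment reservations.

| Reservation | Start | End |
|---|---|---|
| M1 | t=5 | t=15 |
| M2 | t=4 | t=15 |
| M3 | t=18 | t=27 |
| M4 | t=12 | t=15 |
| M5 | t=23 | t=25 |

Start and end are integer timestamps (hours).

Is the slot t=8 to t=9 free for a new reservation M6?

No — it overlaps M1, M2

M2: starts t=4 before M6 ends t=9, and ends t=15 after M6 starts t=8 → overlap.
M1: starts t=5 before M6 ends t=9, and ends t=15 after M6 starts t=8 → overlap.
M4: starts t=12 at or after M6 ends t=9 → clear.
M3: starts t=18 at or after M6 ends t=9 → clear.
M5: starts t=23 at or after M6 ends t=9 → clear.
M6 overlaps M1, M2.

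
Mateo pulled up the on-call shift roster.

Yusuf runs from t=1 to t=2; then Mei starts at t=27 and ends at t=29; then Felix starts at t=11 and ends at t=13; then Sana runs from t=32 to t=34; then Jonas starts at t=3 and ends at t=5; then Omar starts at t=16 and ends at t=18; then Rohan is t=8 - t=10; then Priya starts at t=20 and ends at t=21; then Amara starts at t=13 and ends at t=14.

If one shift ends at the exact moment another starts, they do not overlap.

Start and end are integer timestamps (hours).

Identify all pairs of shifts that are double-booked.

no overlapping pairs

Two intervals overlap when each starts before the other ends.
Sorted by start: Yusuf, Jonas, Rohan, Felix, Amara, Omar, Priya, Mei, Sana.
Jonas starts after Yusuf ends, so nothing later overlaps Yusuf either.
Rohan starts after Jonas ends, so nothing later overlaps Jonas either.
Felix starts after Rohan ends, so nothing later overlaps Rohan either.
Amara starts exactly when Felix ends (back-to-back, no overlap), so nothing later overlaps Felix either.
Omar starts after Amara ends, so nothing later overlaps Amara either.
Priya starts after Omar ends, so nothing later overlaps Omar either.
Mei starts after Priya ends, so nothing later overlaps Priya either.
Sana starts after Mei ends.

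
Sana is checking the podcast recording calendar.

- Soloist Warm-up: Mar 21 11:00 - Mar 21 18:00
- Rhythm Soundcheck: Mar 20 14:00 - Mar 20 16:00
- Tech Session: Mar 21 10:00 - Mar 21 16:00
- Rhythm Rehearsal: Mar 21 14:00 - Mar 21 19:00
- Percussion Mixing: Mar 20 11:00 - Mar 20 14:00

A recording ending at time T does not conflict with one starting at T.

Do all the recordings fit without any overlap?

No

Check each pair: they overlap iff neither finishes before the other starts.
Sorted by start: Percussion Mixing, Rhythm Soundcheck, Tech Session, Soloist Warm-up, Rhythm Rehearsal.
Rhythm Soundcheck starts exactly when Percussion Mixing ends (back-to-back, no overlap), so nothing later overlaps Percussion Mixing either.
Tech Session starts after Rhythm Soundcheck ends, so nothing later overlaps Rhythm Soundcheck either.
Soloist Warm-up starts before Tech Session ends → Tech Session and Soloist Warm-up overlap.
That's a conflict, so the schedule is not conflict-free.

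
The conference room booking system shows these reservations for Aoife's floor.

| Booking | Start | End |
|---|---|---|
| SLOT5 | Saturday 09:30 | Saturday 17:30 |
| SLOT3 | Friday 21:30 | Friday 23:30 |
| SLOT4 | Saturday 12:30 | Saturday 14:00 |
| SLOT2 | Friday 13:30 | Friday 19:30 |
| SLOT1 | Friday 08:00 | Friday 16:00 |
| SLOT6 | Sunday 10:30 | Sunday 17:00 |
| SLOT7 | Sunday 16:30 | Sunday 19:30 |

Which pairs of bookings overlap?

SLOT1 & SLOT2, SLOT4 & SLOT5, SLOT6 & SLOT7

Sorted by start: SLOT1, SLOT2, SLOT3, SLOT5, SLOT4, SLOT6, SLOT7.
SLOT2 starts before SLOT1 ends → SLOT1 and SLOT2 overlap.
SLOT3 starts after SLOT1 ends — done with SLOT1.
SLOT3 starts after SLOT2 ends — done with SLOT2.
SLOT5 starts after SLOT3 ends — done with SLOT3.
SLOT4 starts before SLOT5 ends → SLOT5 and SLOT4 overlap.
SLOT6 starts after SLOT5 ends — done with SLOT5.
SLOT6 starts after SLOT4 ends — done with SLOT4.
SLOT7 starts before SLOT6 ends → SLOT6 and SLOT7 overlap.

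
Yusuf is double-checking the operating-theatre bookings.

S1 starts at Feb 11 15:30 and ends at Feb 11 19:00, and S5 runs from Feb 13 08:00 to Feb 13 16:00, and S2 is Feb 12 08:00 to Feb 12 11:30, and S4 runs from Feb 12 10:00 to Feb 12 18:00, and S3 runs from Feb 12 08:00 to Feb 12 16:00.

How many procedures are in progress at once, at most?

3

Sweep the timeline, counting +1 at each start and −1 at each end (ends before starts at a tie):
Feb 11 15:30 start S1 → 1
Feb 11 19:00 end S1 → 0
Feb 12 08:00 start S2 → 1
Feb 12 08:00 start S3 → 2
Feb 12 10:00 start S4 → 3
Feb 12 11:30 end S2 → 2
Feb 12 16:00 end S3 → 1
Feb 12 18:00 end S4 → 0
Feb 13 08:00 start S5 → 1
Feb 13 16:00 end S5 → 0
Peak is 3, at Feb 12 10:00 (S2, S3, S4).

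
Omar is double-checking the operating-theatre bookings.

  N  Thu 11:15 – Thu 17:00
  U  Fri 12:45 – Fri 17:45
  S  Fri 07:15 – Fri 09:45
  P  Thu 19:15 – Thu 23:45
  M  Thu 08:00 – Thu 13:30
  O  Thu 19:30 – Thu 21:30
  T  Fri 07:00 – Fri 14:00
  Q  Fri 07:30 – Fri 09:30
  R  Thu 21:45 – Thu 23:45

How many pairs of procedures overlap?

Two intervals overlap when each starts before the other ends.
Sorted by start: M, N, P, O, R, T, S, Q, U.
N starts before M ends → M and N overlap.
P starts after M ends, so nothing later overlaps M either.
P starts after N ends, so nothing later overlaps N either.
O starts before P ends → P and O overlap.
R starts before P ends → P and R overlap.
T starts after P ends, so nothing later overlaps P either.
R starts after O ends, so nothing later overlaps O either.
T starts after R ends, so nothing later overlaps R either.
S starts before T ends → T and S overlap.
Q starts before T ends → T and Q overlap.
U starts before T ends → T and U overlap.
Q starts before S ends → S and Q overlap.
U starts after S ends.
U starts after Q ends.
Overlapping pairs: M & N, O & P, P & R, Q & S, Q & T, S & T, T & U — 7 in total.

7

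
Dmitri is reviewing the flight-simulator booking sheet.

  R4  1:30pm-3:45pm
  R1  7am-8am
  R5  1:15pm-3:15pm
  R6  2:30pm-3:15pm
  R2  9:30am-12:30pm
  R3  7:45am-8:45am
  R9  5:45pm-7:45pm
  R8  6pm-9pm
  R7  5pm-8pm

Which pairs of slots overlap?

Sorted by start: R1, R3, R2, R5, R4, R6, R7, R9, R8.
R3 starts before R1 ends → R1 and R3 overlap.
R2 starts after R1 ends; R1 is clear from here.
R2 starts after R3 ends; R3 is clear from here.
R5 starts after R2 ends; R2 is clear from here.
R4 starts before R5 ends → R5 and R4 overlap.
R6 starts before R5 ends → R5 and R6 overlap.
R7 starts after R5 ends; R5 is clear from here.
R6 starts before R4 ends → R4 and R6 overlap.
R7 starts after R4 ends; R4 is clear from here.
R7 starts after R6 ends; R6 is clear from here.
R9 starts before R7 ends → R7 and R9 overlap.
R8 starts before R7 ends → R7 and R8 overlap.
R8 starts before R9 ends → R9 and R8 overlap.

R1 & R3, R4 & R5, R4 & R6, R5 & R6, R7 & R8, R7 & R9, R8 & R9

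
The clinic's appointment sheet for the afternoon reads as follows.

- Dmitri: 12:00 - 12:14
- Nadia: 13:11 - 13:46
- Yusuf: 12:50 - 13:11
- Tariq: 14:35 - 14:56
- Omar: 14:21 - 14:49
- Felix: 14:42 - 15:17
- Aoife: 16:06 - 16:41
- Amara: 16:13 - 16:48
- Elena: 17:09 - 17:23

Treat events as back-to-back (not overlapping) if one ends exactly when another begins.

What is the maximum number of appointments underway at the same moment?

Sweep the timeline, counting +1 at each start and −1 at each end (ends before starts at a tie):
12:00 start Dmitri → 1
12:14 end Dmitri → 0
12:50 start Yusuf → 1
13:11 end Yusuf → 0
13:11 start Nadia → 1
13:46 end Nadia → 0
14:21 start Omar → 1
14:35 start Tariq → 2
14:42 start Felix → 3
14:49 end Omar → 2
14:56 end Tariq → 1
15:17 end Felix → 0
16:06 start Aoife → 1
16:13 start Amara → 2
16:41 end Aoife → 1
16:48 end Amara → 0
17:09 start Elena → 1
17:23 end Elena → 0
Peak is 3, at 14:42 (Felix, Omar, Tariq).

3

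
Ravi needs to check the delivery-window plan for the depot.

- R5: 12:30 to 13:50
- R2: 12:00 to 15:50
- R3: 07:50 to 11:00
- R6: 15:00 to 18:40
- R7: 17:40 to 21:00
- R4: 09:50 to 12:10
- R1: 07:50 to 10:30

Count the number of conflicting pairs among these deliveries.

7

Sorted by start: R1, R3, R4, R2, R5, R6, R7.
R3 starts before R1 ends → R1 and R3 overlap.
R4 starts before R1 ends → R1 and R4 overlap.
R2 starts after R1 ends — done with R1.
R4 starts before R3 ends → R3 and R4 overlap.
R2 starts after R3 ends — done with R3.
R2 starts before R4 ends → R4 and R2 overlap.
R5 starts after R4 ends — done with R4.
R5 starts before R2 ends → R2 and R5 overlap.
R6 starts before R2 ends → R2 and R6 overlap.
R7 starts after R2 ends.
R6 starts after R5 ends — done with R5.
R7 starts before R6 ends → R6 and R7 overlap.
Overlapping pairs: R1 & R3, R1 & R4, R2 & R4, R2 & R5, R2 & R6, R3 & R4, R6 & R7 — 7 in total.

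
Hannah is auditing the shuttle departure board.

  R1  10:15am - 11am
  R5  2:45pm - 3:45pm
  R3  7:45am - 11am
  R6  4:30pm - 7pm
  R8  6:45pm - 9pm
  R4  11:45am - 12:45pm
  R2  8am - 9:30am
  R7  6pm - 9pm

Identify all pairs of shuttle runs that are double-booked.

R1 & R3, R2 & R3, R6 & R7, R6 & R8, R7 & R8

Check each pair: they overlap iff neither finishes before the other starts.
Sorted by start: R3, R2, R1, R4, R5, R6, R7, R8.
R2 starts before R3 ends → R3 and R2 overlap.
R1 starts before R3 ends → R3 and R1 overlap.
R4 starts after R3 ends — done with R3.
R1 starts after R2 ends — done with R2.
R4 starts after R1 ends — done with R1.
R5 starts after R4 ends — done with R4.
R6 starts after R5 ends — done with R5.
R7 starts before R6 ends → R6 and R7 overlap.
R8 starts before R6 ends → R6 and R8 overlap.
R8 starts before R7 ends → R7 and R8 overlap.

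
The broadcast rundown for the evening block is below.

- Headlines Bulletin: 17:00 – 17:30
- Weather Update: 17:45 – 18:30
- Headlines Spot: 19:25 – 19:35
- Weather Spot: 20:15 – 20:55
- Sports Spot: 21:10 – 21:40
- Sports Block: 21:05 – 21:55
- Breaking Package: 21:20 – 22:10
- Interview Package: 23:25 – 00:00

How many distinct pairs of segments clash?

Sorted by start: Headlines Bulletin, Weather Update, Headlines Spot, Weather Spot, Sports Block, Sports Spot, Breaking Package, Interview Package.
Weather Update starts after Headlines Bulletin ends, so Headlines Bulletin has no further overlaps.
Headlines Spot starts after Weather Update ends, so Weather Update has no further overlaps.
Weather Spot starts after Headlines Spot ends, so Headlines Spot has no further overlaps.
Sports Block starts after Weather Spot ends, so Weather Spot has no further overlaps.
Sports Spot starts before Sports Block ends → Sports Block and Sports Spot overlap.
Breaking Package starts before Sports Block ends → Sports Block and Breaking Package overlap.
Interview Package starts after Sports Block ends.
Breaking Package starts before Sports Spot ends → Sports Spot and Breaking Package overlap.
Interview Package starts after Sports Spot ends.
Interview Package starts after Breaking Package ends.
Overlapping pairs: Breaking Package & Sports Block, Breaking Package & Sports Spot, Sports Block & Sports Spot — 3 in total.

3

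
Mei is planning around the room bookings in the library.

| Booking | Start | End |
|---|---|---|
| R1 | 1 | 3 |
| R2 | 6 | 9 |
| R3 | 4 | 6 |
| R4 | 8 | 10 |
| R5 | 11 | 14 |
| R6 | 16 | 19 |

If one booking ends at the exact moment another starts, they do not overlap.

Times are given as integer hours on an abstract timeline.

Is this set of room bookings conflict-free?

Sorted by start: R1, R3, R2, R4, R5, R6.
R3 starts after R1 ends; R1 is clear from here.
R2 starts exactly when R3 ends (back-to-back, no overlap); R3 is clear from here.
R4 starts before R2 ends → R2 and R4 overlap.
That's a conflict, so the schedule is not conflict-free.

No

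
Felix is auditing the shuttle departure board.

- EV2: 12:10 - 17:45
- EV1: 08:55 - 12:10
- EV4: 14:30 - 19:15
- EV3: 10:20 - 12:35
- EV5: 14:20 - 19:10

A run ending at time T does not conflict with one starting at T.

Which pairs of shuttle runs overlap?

Sorted by start: EV1, EV3, EV2, EV5, EV4.
EV3 starts before EV1 ends → EV1 and EV3 overlap.
EV2 starts exactly when EV1 ends (back-to-back, no overlap); EV1 is clear from here.
EV2 starts before EV3 ends → EV3 and EV2 overlap.
EV5 starts after EV3 ends; EV3 is clear from here.
EV5 starts before EV2 ends → EV2 and EV5 overlap.
EV4 starts before EV2 ends → EV2 and EV4 overlap.
EV4 starts before EV5 ends → EV5 and EV4 overlap.

EV1 & EV3, EV2 & EV3, EV2 & EV4, EV2 & EV5, EV4 & EV5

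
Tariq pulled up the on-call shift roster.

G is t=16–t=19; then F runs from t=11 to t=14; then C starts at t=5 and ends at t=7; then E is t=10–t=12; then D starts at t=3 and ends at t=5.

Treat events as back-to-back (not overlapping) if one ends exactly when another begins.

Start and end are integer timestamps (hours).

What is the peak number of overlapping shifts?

Sort all start/end points and keep a running count:
t=3 start D → 1
t=5 end D → 0
t=5 start C → 1
t=7 end C → 0
t=10 start E → 1
t=11 start F → 2
t=12 end E → 1
t=14 end F → 0
t=16 start G → 1
t=19 end G → 0
Peak is 2, at t=11 (E, F).

2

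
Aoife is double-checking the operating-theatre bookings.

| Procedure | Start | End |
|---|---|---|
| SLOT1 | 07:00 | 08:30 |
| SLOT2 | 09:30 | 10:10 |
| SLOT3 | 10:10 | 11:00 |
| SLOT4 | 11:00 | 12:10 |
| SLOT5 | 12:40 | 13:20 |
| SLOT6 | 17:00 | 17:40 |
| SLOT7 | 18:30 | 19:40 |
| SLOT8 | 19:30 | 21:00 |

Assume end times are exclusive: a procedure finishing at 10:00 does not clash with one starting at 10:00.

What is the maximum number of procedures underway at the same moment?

2

Sweep the timeline, counting +1 at each start and −1 at each end (ends before starts at a tie):
07:00 start SLOT1 → 1
08:30 end SLOT1 → 0
09:30 start SLOT2 → 1
10:10 end SLOT2 → 0
10:10 start SLOT3 → 1
11:00 end SLOT3 → 0
11:00 start SLOT4 → 1
12:10 end SLOT4 → 0
12:40 start SLOT5 → 1
13:20 end SLOT5 → 0
17:00 start SLOT6 → 1
17:40 end SLOT6 → 0
18:30 start SLOT7 → 1
19:30 start SLOT8 → 2
19:40 end SLOT7 → 1
21:00 end SLOT8 → 0
Peak is 2, at 19:30 (SLOT7, SLOT8).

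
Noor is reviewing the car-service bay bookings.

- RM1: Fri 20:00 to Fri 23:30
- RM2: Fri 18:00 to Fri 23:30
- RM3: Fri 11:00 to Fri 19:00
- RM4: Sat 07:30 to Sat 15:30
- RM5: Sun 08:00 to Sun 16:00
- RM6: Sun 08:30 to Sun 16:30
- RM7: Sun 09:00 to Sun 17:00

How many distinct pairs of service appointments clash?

Sorted by start: RM3, RM2, RM1, RM4, RM5, RM6, RM7.
RM2 starts before RM3 ends → RM3 and RM2 overlap.
RM1 starts after RM3 ends; RM3 is clear from here.
RM1 starts before RM2 ends → RM2 and RM1 overlap.
RM4 starts after RM2 ends; RM2 is clear from here.
RM4 starts after RM1 ends; RM1 is clear from here.
RM5 starts after RM4 ends; RM4 is clear from here.
RM6 starts before RM5 ends → RM5 and RM6 overlap.
RM7 starts before RM5 ends → RM5 and RM7 overlap.
RM7 starts before RM6 ends → RM6 and RM7 overlap.
Overlapping pairs: RM1 & RM2, RM2 & RM3, RM5 & RM6, RM5 & RM7, RM6 & RM7 — 5 in total.

5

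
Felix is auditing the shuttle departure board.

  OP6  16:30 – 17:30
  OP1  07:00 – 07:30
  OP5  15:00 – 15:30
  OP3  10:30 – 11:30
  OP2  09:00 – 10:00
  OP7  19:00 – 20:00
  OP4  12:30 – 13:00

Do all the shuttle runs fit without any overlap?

Sorted by start: OP1, OP2, OP3, OP4, OP5, OP6, OP7.
OP2 starts after OP1 ends — done with OP1.
OP3 starts after OP2 ends — done with OP2.
OP4 starts after OP3 ends — done with OP3.
OP5 starts after OP4 ends — done with OP4.
OP6 starts after OP5 ends — done with OP5.
OP7 starts after OP6 ends.
Every pair is clear; the schedule has no overlaps.

Yes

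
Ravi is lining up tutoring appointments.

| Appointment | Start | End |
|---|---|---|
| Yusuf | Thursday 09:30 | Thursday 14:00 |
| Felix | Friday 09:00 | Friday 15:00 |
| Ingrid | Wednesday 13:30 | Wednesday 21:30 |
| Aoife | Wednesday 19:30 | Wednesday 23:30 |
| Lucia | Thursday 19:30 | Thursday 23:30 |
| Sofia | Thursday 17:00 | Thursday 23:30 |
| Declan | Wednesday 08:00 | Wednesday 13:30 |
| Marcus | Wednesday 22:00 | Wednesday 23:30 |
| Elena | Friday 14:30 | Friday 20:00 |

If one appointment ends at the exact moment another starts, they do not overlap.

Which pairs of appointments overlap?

Two intervals overlap when each starts before the other ends.
Sorted by start: Declan, Ingrid, Aoife, Marcus, Yusuf, Sofia, Lucia, Felix, Elena.
Ingrid starts exactly when Declan ends (back-to-back, no overlap), so Declan has no further overlaps.
Aoife starts before Ingrid ends → Ingrid and Aoife overlap.
Marcus starts after Ingrid ends, so Ingrid has no further overlaps.
Marcus starts before Aoife ends → Aoife and Marcus overlap.
Yusuf starts after Aoife ends, so Aoife has no further overlaps.
Yusuf starts after Marcus ends, so Marcus has no further overlaps.
Sofia starts after Yusuf ends, so Yusuf has no further overlaps.
Lucia starts before Sofia ends → Sofia and Lucia overlap.
Felix starts after Sofia ends, so Sofia has no further overlaps.
Felix starts after Lucia ends, so Lucia has no further overlaps.
Elena starts before Felix ends → Felix and Elena overlap.

Aoife & Ingrid, Aoife & Marcus, Elena & Felix, Lucia & Sofia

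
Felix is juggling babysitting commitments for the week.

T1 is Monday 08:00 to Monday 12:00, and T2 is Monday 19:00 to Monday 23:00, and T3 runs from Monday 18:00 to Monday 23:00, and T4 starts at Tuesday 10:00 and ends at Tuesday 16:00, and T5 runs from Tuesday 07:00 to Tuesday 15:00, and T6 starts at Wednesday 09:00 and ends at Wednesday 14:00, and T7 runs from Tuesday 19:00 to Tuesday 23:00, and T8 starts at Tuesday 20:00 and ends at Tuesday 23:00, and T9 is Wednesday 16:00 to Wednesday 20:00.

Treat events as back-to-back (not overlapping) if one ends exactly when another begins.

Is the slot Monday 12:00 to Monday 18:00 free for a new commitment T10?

Yes — the slot is free

T1: ends Monday 12:00 at or before T10 starts Monday 12:00 → clear.
T3: starts Monday 18:00 at or after T10 ends Monday 18:00 → clear.
T2: starts Monday 19:00 at or after T10 ends Monday 18:00 → clear.
T5: starts Tuesday 07:00 at or after T10 ends Monday 18:00 → clear.
T4: starts Tuesday 10:00 at or after T10 ends Monday 18:00 → clear.
T7: starts Tuesday 19:00 at or after T10 ends Monday 18:00 → clear.
T8: starts Tuesday 20:00 at or after T10 ends Monday 18:00 → clear.
T6: starts Wednesday 09:00 at or after T10 ends Monday 18:00 → clear.
T9: starts Wednesday 16:00 at or after T10 ends Monday 18:00 → clear.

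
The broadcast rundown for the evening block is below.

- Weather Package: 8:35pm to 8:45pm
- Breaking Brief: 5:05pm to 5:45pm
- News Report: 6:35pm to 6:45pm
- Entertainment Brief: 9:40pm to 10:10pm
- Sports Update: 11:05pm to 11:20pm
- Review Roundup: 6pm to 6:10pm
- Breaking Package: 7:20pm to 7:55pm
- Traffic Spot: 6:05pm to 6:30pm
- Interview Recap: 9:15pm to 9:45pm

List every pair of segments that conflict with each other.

Entertainment Brief & Interview Recap, Review Roundup & Traffic Spot

Sorted by start: Breaking Brief, Review Roundup, Traffic Spot, News Report, Breaking Package, Weather Package, Interview Recap, Entertainment Brief, Sports Update.
Review Roundup starts after Breaking Brief ends; Breaking Brief is clear from here.
Traffic Spot starts before Review Roundup ends → Review Roundup and Traffic Spot overlap.
News Report starts after Review Roundup ends; Review Roundup is clear from here.
News Report starts after Traffic Spot ends; Traffic Spot is clear from here.
Breaking Package starts after News Report ends; News Report is clear from here.
Weather Package starts after Breaking Package ends; Breaking Package is clear from here.
Interview Recap starts after Weather Package ends; Weather Package is clear from here.
Entertainment Brief starts before Interview Recap ends → Interview Recap and Entertainment Brief overlap.
Sports Update starts after Interview Recap ends.
Sports Update starts after Entertainment Brief ends.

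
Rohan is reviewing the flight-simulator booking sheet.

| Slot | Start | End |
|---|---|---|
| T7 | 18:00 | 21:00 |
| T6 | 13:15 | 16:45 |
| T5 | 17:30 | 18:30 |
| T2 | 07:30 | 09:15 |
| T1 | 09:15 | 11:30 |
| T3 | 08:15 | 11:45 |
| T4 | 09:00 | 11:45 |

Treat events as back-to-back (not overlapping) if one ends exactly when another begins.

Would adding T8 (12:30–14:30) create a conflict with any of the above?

T2: ends 09:15 at or before T8 starts 12:30 → clear.
T3: ends 11:45 at or before T8 starts 12:30 → clear.
T4: ends 11:45 at or before T8 starts 12:30 → clear.
T1: ends 11:30 at or before T8 starts 12:30 → clear.
T6: starts 13:15 before T8 ends 14:30, and ends 16:45 after T8 starts 12:30 → overlap.
T5: starts 17:30 at or after T8 ends 14:30 → clear.
T7: starts 18:00 at or after T8 ends 14:30 → clear.
T8 overlaps T6.

Yes — it overlaps T6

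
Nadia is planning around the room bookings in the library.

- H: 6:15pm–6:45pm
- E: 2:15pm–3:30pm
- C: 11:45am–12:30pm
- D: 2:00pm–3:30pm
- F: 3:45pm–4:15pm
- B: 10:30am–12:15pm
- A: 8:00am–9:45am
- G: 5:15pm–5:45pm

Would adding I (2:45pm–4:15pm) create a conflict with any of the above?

Yes — it overlaps D, E, F

A: ends 9:45am at or before I starts 2:45pm → clear.
B: ends 12:15pm at or before I starts 2:45pm → clear.
C: ends 12:30pm at or before I starts 2:45pm → clear.
D: starts 2:00pm before I ends 4:15pm, and ends 3:30pm after I starts 2:45pm → overlap.
E: starts 2:15pm before I ends 4:15pm, and ends 3:30pm after I starts 2:45pm → overlap.
F: starts 3:45pm before I ends 4:15pm, and ends 4:15pm after I starts 2:45pm → overlap.
G: starts 5:15pm at or after I ends 4:15pm → clear.
H: starts 6:15pm at or after I ends 4:15pm → clear.
I overlaps D, E, F.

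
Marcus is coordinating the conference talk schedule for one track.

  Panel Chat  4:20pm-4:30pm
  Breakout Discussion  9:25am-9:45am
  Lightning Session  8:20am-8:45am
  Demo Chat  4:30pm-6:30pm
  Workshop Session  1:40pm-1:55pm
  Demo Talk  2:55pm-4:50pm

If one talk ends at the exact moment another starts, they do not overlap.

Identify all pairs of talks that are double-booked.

Sorted by start: Lightning Session, Breakout Discussion, Workshop Session, Demo Talk, Panel Chat, Demo Chat.
Breakout Discussion starts after Lightning Session ends — done with Lightning Session.
Workshop Session starts after Breakout Discussion ends — done with Breakout Discussion.
Demo Talk starts after Workshop Session ends — done with Workshop Session.
Panel Chat starts before Demo Talk ends → Demo Talk and Panel Chat overlap.
Demo Chat starts before Demo Talk ends → Demo Talk and Demo Chat overlap.
Demo Chat starts exactly when Panel Chat ends (back-to-back, no overlap).

Demo Chat & Demo Talk, Demo Talk & Panel Chat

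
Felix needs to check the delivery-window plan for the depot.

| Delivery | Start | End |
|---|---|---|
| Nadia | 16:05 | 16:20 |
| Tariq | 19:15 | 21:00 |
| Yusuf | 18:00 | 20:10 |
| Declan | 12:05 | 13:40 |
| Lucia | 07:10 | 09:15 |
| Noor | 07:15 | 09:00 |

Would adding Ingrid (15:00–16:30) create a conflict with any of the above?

Lucia: ends 09:15 at or before Ingrid starts 15:00 → clear.
Noor: ends 09:00 at or before Ingrid starts 15:00 → clear.
Declan: ends 13:40 at or before Ingrid starts 15:00 → clear.
Nadia: starts 16:05 before Ingrid ends 16:30, and ends 16:20 after Ingrid starts 15:00 → overlap.
Yusuf: starts 18:00 at or after Ingrid ends 16:30 → clear.
Tariq: starts 19:15 at or after Ingrid ends 16:30 → clear.
Ingrid overlaps Nadia.

Yes — it overlaps Nadia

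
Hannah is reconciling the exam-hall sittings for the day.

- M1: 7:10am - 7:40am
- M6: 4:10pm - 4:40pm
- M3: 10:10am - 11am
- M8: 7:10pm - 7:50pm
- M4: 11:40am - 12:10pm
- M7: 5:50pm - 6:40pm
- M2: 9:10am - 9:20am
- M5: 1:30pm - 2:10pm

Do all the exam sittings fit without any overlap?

Yes

Check each pair: they overlap iff neither finishes before the other starts.
Sorted by start: M1, M2, M3, M4, M5, M6, M7, M8.
M2 starts after M1 ends — done with M1.
M3 starts after M2 ends — done with M2.
M4 starts after M3 ends — done with M3.
M5 starts after M4 ends — done with M4.
M6 starts after M5 ends — done with M5.
M7 starts after M6 ends — done with M6.
M8 starts after M7 ends.
Every pair is clear; the schedule has no overlaps.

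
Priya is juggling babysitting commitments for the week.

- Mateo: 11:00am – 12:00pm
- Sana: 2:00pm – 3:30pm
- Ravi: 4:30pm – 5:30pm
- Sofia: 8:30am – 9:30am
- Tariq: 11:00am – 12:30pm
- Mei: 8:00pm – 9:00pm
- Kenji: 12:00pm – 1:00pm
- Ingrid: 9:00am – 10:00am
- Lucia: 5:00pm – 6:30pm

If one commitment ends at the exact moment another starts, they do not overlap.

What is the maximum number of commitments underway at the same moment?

2

Sort all start/end points and keep a running count:
8:30am start Sofia → 1
9:00am start Ingrid → 2
9:30am end Sofia → 1
10:00am end Ingrid → 0
11:00am start Mateo → 1
11:00am start Tariq → 2
12:00pm end Mateo → 1
12:00pm start Kenji → 2
12:30pm end Tariq → 1
1:00pm end Kenji → 0
2:00pm start Sana → 1
3:30pm end Sana → 0
4:30pm start Ravi → 1
5:00pm start Lucia → 2
5:30pm end Ravi → 1
6:30pm end Lucia → 0
8:00pm start Mei → 1
9:00pm end Mei → 0
Peak is 2, at 9:00am (Ingrid, Sofia).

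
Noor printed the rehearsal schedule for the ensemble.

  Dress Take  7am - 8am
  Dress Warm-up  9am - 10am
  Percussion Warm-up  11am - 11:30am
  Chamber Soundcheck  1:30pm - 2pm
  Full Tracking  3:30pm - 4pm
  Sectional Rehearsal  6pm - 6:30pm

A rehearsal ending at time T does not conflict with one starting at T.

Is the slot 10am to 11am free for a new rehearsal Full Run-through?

Dress Take: ends 8am at or before Full Run-through starts 10am → clear.
Dress Warm-up: ends 10am at or before Full Run-through starts 10am → clear.
Percussion Warm-up: starts 11am at or after Full Run-through ends 11am → clear.
Chamber Soundcheck: starts 1:30pm at or after Full Run-through ends 11am → clear.
Full Tracking: starts 3:30pm at or after Full Run-through ends 11am → clear.
Sectional Rehearsal: starts 6pm at or after Full Run-through ends 11am → clear.

Yes — the slot is free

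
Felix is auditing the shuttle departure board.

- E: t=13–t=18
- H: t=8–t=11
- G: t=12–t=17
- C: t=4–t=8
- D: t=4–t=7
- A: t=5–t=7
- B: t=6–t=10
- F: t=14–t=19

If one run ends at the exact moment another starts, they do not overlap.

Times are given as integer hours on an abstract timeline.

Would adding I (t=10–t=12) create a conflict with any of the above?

C: ends t=8 at or before I starts t=10 → clear.
D: ends t=7 at or before I starts t=10 → clear.
A: ends t=7 at or before I starts t=10 → clear.
B: ends t=10 at or before I starts t=10 → clear.
H: starts t=8 before I ends t=12, and ends t=11 after I starts t=10 → overlap.
G: starts t=12 at or after I ends t=12 → clear.
E: starts t=13 at or after I ends t=12 → clear.
F: starts t=14 at or after I ends t=12 → clear.
I overlaps H.

Yes — it overlaps H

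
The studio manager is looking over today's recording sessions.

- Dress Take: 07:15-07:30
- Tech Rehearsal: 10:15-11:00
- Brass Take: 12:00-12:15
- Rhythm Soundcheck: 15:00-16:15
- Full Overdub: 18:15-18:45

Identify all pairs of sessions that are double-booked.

no conflicts

Sorted by start: Dress Take, Tech Rehearsal, Brass Take, Rhythm Soundcheck, Full Overdub.
Tech Rehearsal starts after Dress Take ends, so nothing later overlaps Dress Take either.
Brass Take starts after Tech Rehearsal ends, so nothing later overlaps Tech Rehearsal either.
Rhythm Soundcheck starts after Brass Take ends, so nothing later overlaps Brass Take either.
Full Overdub starts after Rhythm Soundcheck ends.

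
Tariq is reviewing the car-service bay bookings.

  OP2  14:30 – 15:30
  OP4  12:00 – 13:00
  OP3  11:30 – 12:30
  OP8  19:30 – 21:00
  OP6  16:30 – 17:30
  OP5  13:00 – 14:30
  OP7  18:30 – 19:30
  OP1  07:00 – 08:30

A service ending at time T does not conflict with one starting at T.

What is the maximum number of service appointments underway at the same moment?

2

Sort all start/end points and keep a running count:
07:00 start OP1 → 1
08:30 end OP1 → 0
11:30 start OP3 → 1
12:00 start OP4 → 2
12:30 end OP3 → 1
13:00 end OP4 → 0
13:00 start OP5 → 1
14:30 end OP5 → 0
14:30 start OP2 → 1
15:30 end OP2 → 0
16:30 start OP6 → 1
17:30 end OP6 → 0
18:30 start OP7 → 1
19:30 end OP7 → 0
19:30 start OP8 → 1
21:00 end OP8 → 0
Peak is 2, at 12:00 (OP3, OP4).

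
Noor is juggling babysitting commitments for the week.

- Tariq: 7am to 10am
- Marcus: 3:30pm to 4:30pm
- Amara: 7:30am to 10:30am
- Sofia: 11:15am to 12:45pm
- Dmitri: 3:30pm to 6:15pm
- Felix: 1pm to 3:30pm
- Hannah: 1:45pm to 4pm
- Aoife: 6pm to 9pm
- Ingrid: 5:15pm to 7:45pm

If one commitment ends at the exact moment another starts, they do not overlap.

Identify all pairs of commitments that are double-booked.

Amara & Tariq, Aoife & Dmitri, Aoife & Ingrid, Dmitri & Hannah, Dmitri & Ingrid, Dmitri & Marcus, Felix & Hannah, Hannah & Marcus

Sorted by start: Tariq, Amara, Sofia, Felix, Hannah, Marcus, Dmitri, Ingrid, Aoife.
Amara starts before Tariq ends → Tariq and Amara overlap.
Sofia starts after Tariq ends; Tariq is clear from here.
Sofia starts after Amara ends; Amara is clear from here.
Felix starts after Sofia ends; Sofia is clear from here.
Hannah starts before Felix ends → Felix and Hannah overlap.
Marcus starts exactly when Felix ends (back-to-back, no overlap); Felix is clear from here.
Marcus starts before Hannah ends → Hannah and Marcus overlap.
Dmitri starts before Hannah ends → Hannah and Dmitri overlap.
Ingrid starts after Hannah ends; Hannah is clear from here.
Dmitri starts before Marcus ends → Marcus and Dmitri overlap.
Ingrid starts after Marcus ends; Marcus is clear from here.
Ingrid starts before Dmitri ends → Dmitri and Ingrid overlap.
Aoife starts before Dmitri ends → Dmitri and Aoife overlap.
Aoife starts before Ingrid ends → Ingrid and Aoife overlap.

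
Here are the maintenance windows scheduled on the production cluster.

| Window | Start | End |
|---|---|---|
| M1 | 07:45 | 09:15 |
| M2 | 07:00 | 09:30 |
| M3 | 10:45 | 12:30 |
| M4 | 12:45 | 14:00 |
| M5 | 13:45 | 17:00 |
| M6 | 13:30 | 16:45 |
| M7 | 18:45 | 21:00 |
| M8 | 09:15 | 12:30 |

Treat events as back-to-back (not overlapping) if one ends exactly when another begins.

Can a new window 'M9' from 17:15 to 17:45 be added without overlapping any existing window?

Yes — the slot is free

M2: ends 09:30 at or before M9 starts 17:15 → clear.
M1: ends 09:15 at or before M9 starts 17:15 → clear.
M8: ends 12:30 at or before M9 starts 17:15 → clear.
M3: ends 12:30 at or before M9 starts 17:15 → clear.
M4: ends 14:00 at or before M9 starts 17:15 → clear.
M6: ends 16:45 at or before M9 starts 17:15 → clear.
M5: ends 17:00 at or before M9 starts 17:15 → clear.
M7: starts 18:45 at or after M9 ends 17:45 → clear.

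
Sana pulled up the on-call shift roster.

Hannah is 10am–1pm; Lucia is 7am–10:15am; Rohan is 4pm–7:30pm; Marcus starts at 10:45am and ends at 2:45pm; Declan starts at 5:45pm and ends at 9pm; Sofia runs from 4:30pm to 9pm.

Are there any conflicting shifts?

Two intervals overlap when each starts before the other ends.
Sorted by start: Lucia, Hannah, Marcus, Rohan, Sofia, Declan.
Hannah starts before Lucia ends → Lucia and Hannah overlap.
That's a conflict, so the schedule is not conflict-free.

Yes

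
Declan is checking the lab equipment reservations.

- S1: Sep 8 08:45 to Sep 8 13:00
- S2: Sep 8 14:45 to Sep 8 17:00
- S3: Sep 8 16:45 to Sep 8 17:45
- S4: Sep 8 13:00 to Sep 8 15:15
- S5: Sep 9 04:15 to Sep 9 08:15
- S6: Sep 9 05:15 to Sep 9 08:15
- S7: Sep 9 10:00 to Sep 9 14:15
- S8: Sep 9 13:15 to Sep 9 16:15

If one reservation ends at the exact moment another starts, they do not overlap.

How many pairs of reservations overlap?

Sorted by start: S1, S4, S2, S3, S5, S6, S7, S8.
S4 starts exactly when S1 ends (back-to-back, no overlap), so S1 has no further overlaps.
S2 starts before S4 ends → S4 and S2 overlap.
S3 starts after S4 ends, so S4 has no further overlaps.
S3 starts before S2 ends → S2 and S3 overlap.
S5 starts after S2 ends, so S2 has no further overlaps.
S5 starts after S3 ends, so S3 has no further overlaps.
S6 starts before S5 ends → S5 and S6 overlap.
S7 starts after S5 ends, so S5 has no further overlaps.
S7 starts after S6 ends, so S6 has no further overlaps.
S8 starts before S7 ends → S7 and S8 overlap.
Overlapping pairs: S2 & S3, S2 & S4, S5 & S6, S7 & S8 — 4 in total.

4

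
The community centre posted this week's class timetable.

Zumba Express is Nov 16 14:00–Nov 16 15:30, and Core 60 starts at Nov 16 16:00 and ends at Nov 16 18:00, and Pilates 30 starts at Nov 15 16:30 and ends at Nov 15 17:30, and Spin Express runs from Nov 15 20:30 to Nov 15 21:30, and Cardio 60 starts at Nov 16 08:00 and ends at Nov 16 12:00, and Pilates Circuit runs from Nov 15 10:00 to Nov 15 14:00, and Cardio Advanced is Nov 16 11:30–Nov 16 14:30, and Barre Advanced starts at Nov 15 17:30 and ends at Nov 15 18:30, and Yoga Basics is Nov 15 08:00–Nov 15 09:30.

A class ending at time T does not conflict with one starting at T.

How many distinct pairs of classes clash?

Two intervals overlap when each starts before the other ends.
Sorted by start: Yoga Basics, Pilates Circuit, Pilates 30, Barre Advanced, Spin Express, Cardio 60, Cardio Advanced, Zumba Express, Core 60.
Pilates Circuit starts after Yoga Basics ends — done with Yoga Basics.
Pilates 30 starts after Pilates Circuit ends — done with Pilates Circuit.
Barre Advanced starts exactly when Pilates 30 ends (back-to-back, no overlap) — done with Pilates 30.
Spin Express starts after Barre Advanced ends — done with Barre Advanced.
Cardio 60 starts after Spin Express ends — done with Spin Express.
Cardio Advanced starts before Cardio 60 ends → Cardio 60 and Cardio Advanced overlap.
Zumba Express starts after Cardio 60 ends — done with Cardio 60.
Zumba Express starts before Cardio Advanced ends → Cardio Advanced and Zumba Express overlap.
Core 60 starts after Cardio Advanced ends.
Core 60 starts after Zumba Express ends.
Overlapping pairs: Cardio 60 & Cardio Advanced, Cardio Advanced & Zumba Express — 2 in total.

2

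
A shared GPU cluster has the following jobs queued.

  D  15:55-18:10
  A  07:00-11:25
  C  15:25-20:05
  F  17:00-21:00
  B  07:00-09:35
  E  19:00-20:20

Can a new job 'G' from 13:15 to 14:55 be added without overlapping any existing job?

Yes — the slot is free

A: ends 11:25 at or before G starts 13:15 → clear.
B: ends 09:35 at or before G starts 13:15 → clear.
C: starts 15:25 at or after G ends 14:55 → clear.
D: starts 15:55 at or after G ends 14:55 → clear.
F: starts 17:00 at or after G ends 14:55 → clear.
E: starts 19:00 at or after G ends 14:55 → clear.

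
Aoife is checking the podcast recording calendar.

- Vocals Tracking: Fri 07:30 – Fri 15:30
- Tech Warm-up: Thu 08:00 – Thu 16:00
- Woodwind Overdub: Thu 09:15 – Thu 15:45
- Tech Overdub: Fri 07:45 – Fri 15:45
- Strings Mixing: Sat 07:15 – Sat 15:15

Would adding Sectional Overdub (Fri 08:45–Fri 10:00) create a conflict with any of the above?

Tech Warm-up: ends Thu 16:00 at or before Sectional Overdub starts Fri 08:45 → clear.
Woodwind Overdub: ends Thu 15:45 at or before Sectional Overdub starts Fri 08:45 → clear.
Vocals Tracking: starts Fri 07:30 before Sectional Overdub ends Fri 10:00, and ends Fri 15:30 after Sectional Overdub starts Fri 08:45 → overlap.
Tech Overdub: starts Fri 07:45 before Sectional Overdub ends Fri 10:00, and ends Fri 15:45 after Sectional Overdub starts Fri 08:45 → overlap.
Strings Mixing: starts Sat 07:15 at or after Sectional Overdub ends Fri 10:00 → clear.
Sectional Overdub overlaps Tech Overdub, Vocals Tracking.

Yes — it overlaps Tech Overdub, Vocals Tracking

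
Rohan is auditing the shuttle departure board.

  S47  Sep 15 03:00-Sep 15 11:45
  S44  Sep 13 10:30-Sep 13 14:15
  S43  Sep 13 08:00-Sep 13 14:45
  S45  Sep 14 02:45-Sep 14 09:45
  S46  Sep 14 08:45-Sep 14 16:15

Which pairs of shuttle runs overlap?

S43 & S44, S45 & S46

Sorted by start: S43, S44, S45, S46, S47.
S44 starts before S43 ends → S43 and S44 overlap.
S45 starts after S43 ends, so S43 has no further overlaps.
S45 starts after S44 ends, so S44 has no further overlaps.
S46 starts before S45 ends → S45 and S46 overlap.
S47 starts after S45 ends.
S47 starts after S46 ends.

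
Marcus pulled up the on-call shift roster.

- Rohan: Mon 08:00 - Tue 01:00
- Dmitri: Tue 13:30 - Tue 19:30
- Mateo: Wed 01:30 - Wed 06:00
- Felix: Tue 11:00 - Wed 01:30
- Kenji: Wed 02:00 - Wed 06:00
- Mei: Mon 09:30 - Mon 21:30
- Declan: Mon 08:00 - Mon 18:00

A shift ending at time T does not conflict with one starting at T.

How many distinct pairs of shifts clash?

Sorted by start: Rohan, Declan, Mei, Felix, Dmitri, Mateo, Kenji.
Declan starts before Rohan ends → Rohan and Declan overlap.
Mei starts before Rohan ends → Rohan and Mei overlap.
Felix starts after Rohan ends, so Rohan has no further overlaps.
Mei starts before Declan ends → Declan and Mei overlap.
Felix starts after Declan ends, so Declan has no further overlaps.
Felix starts after Mei ends, so Mei has no further overlaps.
Dmitri starts before Felix ends → Felix and Dmitri overlap.
Mateo starts exactly when Felix ends (back-to-back, no overlap), so Felix has no further overlaps.
Mateo starts after Dmitri ends, so Dmitri has no further overlaps.
Kenji starts before Mateo ends → Mateo and Kenji overlap.
Overlapping pairs: Declan & Mei, Declan & Rohan, Dmitri & Felix, Kenji & Mateo, Mei & Rohan — 5 in total.

5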